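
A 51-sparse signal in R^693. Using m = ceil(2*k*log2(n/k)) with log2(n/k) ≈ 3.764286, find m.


log2(n/k) = log2(693/51) ≈ 3.764286.
2*k*log2(n/k) ≈ 2*51*3.764286 = 383.957172.
m = ceil(383.957172) = 384.

384


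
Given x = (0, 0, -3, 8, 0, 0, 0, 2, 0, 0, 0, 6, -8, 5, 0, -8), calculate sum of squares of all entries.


Non-zero entries: [(2, -3), (3, 8), (7, 2), (11, 6), (12, -8), (13, 5), (15, -8)]
Squares: [9, 64, 4, 36, 64, 25, 64]
||x||_2^2 = sum = 266.

266


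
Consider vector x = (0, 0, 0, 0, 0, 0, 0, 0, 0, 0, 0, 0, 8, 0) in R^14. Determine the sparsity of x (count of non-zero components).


Non-zero positions: [12].
Sparsity = 1.

1


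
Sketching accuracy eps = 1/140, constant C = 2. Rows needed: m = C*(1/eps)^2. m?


1/eps = 140.
(1/eps)^2 = 19600.
m = 2*19600 = 39200.

39200


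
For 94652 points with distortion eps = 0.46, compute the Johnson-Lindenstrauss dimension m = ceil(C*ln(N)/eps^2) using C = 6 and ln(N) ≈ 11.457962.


ln(94652) ≈ 11.457962.
eps^2 = 0.46^2 = 0.2116.
C*ln(N)/eps^2 ≈ 6*11.457962/0.2116 ≈ 324.895.
m = ceil(324.895) = 325.

325


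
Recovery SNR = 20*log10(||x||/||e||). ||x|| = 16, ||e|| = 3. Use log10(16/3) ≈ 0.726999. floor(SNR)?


||x||/||e|| = 16/3.
log10(16/3) ≈ 0.726999.
20*log10(||x||/||e||) ≈ 20*0.726999 = 14.53998.
floor(14.53998) = 14.

14


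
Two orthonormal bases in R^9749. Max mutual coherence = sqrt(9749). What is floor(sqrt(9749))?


98^2 = 9604 <= 9749 < 9801 = 99^2, so 98 <= sqrt(9749) < 99.
floor(sqrt(9749)) = 98.

98


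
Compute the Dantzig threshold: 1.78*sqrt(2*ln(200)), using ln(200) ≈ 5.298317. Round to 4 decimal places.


ln(200) ≈ 5.298317.
2*ln(n) ≈ 10.596634.
sqrt(2*ln(n)) ≈ sqrt(10.596634) ≈ 3.255247.
threshold ≈ 1.78*3.255247 = 5.79433966 ≈ 5.7943.

5.7943


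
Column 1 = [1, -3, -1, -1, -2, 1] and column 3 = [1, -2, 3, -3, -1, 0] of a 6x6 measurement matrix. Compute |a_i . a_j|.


Inner product: 1*1 + -3*-2 + -1*3 + -1*-3 + -2*-1 + 1*0
Products: [1, 6, -3, 3, 2, 0]
Sum = 9.
|dot| = 9.

9


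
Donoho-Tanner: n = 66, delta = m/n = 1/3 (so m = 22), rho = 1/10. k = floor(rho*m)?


m = 1/3*66 = 22.
rho = 1/10.
rho*m = 1/10*22 = 2.2.
k = floor(2.2) = 2.

2


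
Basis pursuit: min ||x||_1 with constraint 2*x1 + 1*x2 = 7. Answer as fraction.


Axis intercepts:
  x1 = 7/2, x2 = 0: L1 = 7/2
  x1 = 0, x2 = 7: L1 = 7
x* = (7/2, 0)
||x*||_1 = 7/2.

7/2


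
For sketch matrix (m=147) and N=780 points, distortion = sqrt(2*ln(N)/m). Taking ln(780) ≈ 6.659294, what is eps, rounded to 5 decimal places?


ln(780) ≈ 6.659294.
2*ln(N)/m ≈ 2*6.659294/147 ≈ 0.09060264.
eps = sqrt(0.09060264) ≈ 0.3010027 ≈ 0.30100.

0.30100


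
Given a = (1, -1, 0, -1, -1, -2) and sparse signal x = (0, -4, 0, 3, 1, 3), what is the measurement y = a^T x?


Non-zero terms: ['-1*-4', '-1*3', '-1*1', '-2*3']
Products: [4, -3, -1, -6]
y = sum = -6.

-6


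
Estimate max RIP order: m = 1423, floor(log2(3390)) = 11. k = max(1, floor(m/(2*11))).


floor(log2(3390)) = 11.
2*11 = 22.
m/(2*floor(log2(n))) = 1423/22 ≈ 64.6818.
floor = 64.
k = max(1, 64) = 64.

64


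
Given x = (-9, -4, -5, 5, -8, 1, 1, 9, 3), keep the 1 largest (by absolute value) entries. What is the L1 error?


Sorted |x_i| descending: [9, 9, 8, 5, 5, 4, 3, 1, 1]
Keep top 1: [9]
Tail entries: [9, 8, 5, 5, 4, 3, 1, 1]
L1 error = sum of tail = 36.

36


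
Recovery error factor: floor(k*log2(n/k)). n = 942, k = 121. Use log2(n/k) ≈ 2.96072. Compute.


log2(n/k) = log2(942/121) ≈ 2.96072.
k*log2(n/k) ≈ 121*2.96072 = 358.24712.
floor(358.24712) = 358.

358


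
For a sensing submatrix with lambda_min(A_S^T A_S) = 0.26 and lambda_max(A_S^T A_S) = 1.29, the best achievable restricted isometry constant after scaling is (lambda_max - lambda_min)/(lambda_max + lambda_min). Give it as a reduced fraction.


lambda_max - lambda_min = 1.29 - 0.26 = 1.03.
lambda_max + lambda_min = 1.29 + 0.26 = 1.55.
delta = 1.03/1.55 = 103/155.

103/155


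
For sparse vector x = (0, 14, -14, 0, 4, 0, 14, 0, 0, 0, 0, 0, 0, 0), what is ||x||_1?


Non-zero entries: [(1, 14), (2, -14), (4, 4), (6, 14)]
Absolute values: [14, 14, 4, 14]
||x||_1 = sum = 46.

46


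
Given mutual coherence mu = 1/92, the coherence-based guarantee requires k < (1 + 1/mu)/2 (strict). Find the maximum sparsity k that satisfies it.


1/mu = 92.
1 + 1/mu = 93.
(1 + 1/mu)/2 = 46.5 is not an integer, so k_max = floor(46.5) = 46.

46


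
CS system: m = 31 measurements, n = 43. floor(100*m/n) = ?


100*m/n = 100*31/43 ≈ 72.093.
floor = 72.

72


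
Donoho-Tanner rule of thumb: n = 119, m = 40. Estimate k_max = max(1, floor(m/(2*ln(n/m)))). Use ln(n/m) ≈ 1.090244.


n/m = 119/40.
ln(n/m) ≈ 1.090244.
2*ln(n/m) ≈ 2.180488.
m/(2*ln(n/m)) ≈ 40/2.180488 ≈ 18.3445.
floor = 18.
k_max = max(1, 18) = 18.

18


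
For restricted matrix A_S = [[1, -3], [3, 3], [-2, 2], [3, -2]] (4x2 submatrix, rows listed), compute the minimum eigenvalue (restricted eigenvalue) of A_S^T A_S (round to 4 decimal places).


A_S^T A_S = [[23, -4], [-4, 26]].
trace = 49.
det = 582.
disc = trace^2 - 4*det = 2401 - 4*582 = 73.
sqrt(73) ≈ 8.544004.
lam_min = (49 - sqrt(73))/2 ≈ (49 - 8.544004)/2 = 20.227998 ≈ 20.2280.

20.2280


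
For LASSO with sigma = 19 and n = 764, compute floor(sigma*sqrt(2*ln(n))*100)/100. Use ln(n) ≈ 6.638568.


ln(764) ≈ 6.638568.
2*ln(n) ≈ 13.277136.
sqrt(2*ln(n)) ≈ sqrt(13.277136) ≈ 3.64378.
lambda ≈ 19*3.64378 = 69.23182.
floor(lambda*100)/100 = 69.23.

69.23


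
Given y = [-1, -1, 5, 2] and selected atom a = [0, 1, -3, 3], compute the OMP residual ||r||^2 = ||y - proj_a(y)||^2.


a^T a = 19.
a^T y = -10.
coeff = -10/19 = -10/19.
||r||^2 = 489/19.

489/19


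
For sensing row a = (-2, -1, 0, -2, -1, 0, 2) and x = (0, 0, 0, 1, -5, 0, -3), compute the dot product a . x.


Non-zero terms: ['-2*1', '-1*-5', '2*-3']
Products: [-2, 5, -6]
y = sum = -3.

-3


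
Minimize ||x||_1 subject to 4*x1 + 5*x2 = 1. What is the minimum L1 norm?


Axis intercepts:
  x1 = 1/4, x2 = 0: L1 = 1/4
  x1 = 0, x2 = 1/5: L1 = 1/5
x* = (0, 1/5)
||x*||_1 = 1/5.

1/5


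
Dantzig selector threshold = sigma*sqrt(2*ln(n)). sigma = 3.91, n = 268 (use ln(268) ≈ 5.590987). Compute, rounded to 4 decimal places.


ln(268) ≈ 5.590987.
2*ln(n) ≈ 11.181974.
sqrt(2*ln(n)) ≈ sqrt(11.181974) ≈ 3.343946.
threshold ≈ 3.91*3.343946 = 13.07482886 ≈ 13.0748.

13.0748


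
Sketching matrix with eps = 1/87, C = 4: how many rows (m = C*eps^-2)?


1/eps = 87.
(1/eps)^2 = 7569.
m = 4*7569 = 30276.

30276


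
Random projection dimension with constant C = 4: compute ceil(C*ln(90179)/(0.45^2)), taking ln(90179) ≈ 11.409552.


ln(90179) ≈ 11.409552.
eps^2 = 0.45^2 = 0.2025.
C*ln(N)/eps^2 ≈ 4*11.409552/0.2025 ≈ 225.3739.
m = ceil(225.3739) = 226.

226


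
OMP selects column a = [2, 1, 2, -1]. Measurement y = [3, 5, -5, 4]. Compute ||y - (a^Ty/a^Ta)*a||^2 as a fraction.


a^T a = 10.
a^T y = -3.
coeff = -3/10 = -3/10.
||r||^2 = 741/10.

741/10


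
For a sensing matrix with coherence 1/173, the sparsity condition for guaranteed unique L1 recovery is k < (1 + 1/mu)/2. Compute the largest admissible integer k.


1/mu = 173.
1 + 1/mu = 174.
(1 + 1/mu)/2 = 87 is an integer and the inequality is strict, so k_max = 87 - 1 = 86.

86


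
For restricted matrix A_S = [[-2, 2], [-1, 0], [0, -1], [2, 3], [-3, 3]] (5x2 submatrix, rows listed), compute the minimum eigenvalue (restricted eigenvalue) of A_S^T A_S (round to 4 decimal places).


A_S^T A_S = [[18, -7], [-7, 23]].
trace = 41.
det = 365.
disc = trace^2 - 4*det = 1681 - 4*365 = 221.
sqrt(221) ≈ 14.866069.
lam_min = (41 - sqrt(221))/2 ≈ (41 - 14.866069)/2 = 13.0669655 ≈ 13.0670.

13.0670


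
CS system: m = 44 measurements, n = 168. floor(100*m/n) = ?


100*m/n = 100*44/168 ≈ 26.1905.
floor = 26.

26


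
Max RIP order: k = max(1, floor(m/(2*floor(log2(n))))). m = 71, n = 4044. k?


floor(log2(4044)) = 11.
2*11 = 22.
m/(2*floor(log2(n))) = 71/22 ≈ 3.2273.
floor = 3.
k = max(1, 3) = 3.

3


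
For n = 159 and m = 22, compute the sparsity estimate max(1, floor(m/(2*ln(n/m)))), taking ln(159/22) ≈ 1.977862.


n/m = 159/22.
ln(n/m) ≈ 1.977862.
2*ln(n/m) ≈ 3.955724.
m/(2*ln(n/m)) ≈ 22/3.955724 ≈ 5.5616.
floor = 5.
k_max = max(1, 5) = 5.

5


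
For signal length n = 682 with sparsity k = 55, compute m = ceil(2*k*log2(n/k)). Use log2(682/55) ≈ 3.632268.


log2(n/k) = log2(682/55) ≈ 3.632268.
2*k*log2(n/k) ≈ 2*55*3.632268 = 399.54948.
m = ceil(399.54948) = 400.

400


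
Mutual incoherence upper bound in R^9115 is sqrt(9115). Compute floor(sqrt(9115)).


95^2 = 9025 <= 9115 < 9216 = 96^2, so 95 <= sqrt(9115) < 96.
floor(sqrt(9115)) = 95.

95


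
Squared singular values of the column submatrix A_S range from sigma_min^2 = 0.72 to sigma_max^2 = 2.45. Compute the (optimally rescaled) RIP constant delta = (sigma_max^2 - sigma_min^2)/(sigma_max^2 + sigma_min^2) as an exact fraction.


lambda_max - lambda_min = 2.45 - 0.72 = 1.73.
lambda_max + lambda_min = 2.45 + 0.72 = 3.17.
delta = 1.73/3.17 = 173/317.

173/317


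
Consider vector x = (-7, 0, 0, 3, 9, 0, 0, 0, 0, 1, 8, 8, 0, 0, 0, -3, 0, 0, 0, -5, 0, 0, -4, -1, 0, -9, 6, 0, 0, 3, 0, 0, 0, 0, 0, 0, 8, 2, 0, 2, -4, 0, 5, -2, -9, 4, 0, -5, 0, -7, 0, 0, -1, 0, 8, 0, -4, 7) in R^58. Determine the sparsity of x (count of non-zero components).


Non-zero positions: [0, 3, 4, 9, 10, 11, 15, 19, 22, 23, 25, 26, 29, 36, 37, 39, 40, 42, 43, 44, 45, 47, 49, 52, 54, 56, 57].
Sparsity = 27.

27


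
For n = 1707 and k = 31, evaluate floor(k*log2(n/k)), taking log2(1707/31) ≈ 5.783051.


log2(n/k) = log2(1707/31) ≈ 5.783051.
k*log2(n/k) ≈ 31*5.783051 = 179.274581.
floor(179.274581) = 179.

179


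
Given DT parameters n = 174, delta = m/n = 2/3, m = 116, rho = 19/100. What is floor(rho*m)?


m = 2/3*174 = 116.
rho = 19/100.
rho*m = 19/100*116 = 22.04.
k = floor(22.04) = 22.

22


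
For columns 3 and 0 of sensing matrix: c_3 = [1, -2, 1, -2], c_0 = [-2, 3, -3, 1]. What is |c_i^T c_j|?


Inner product: 1*-2 + -2*3 + 1*-3 + -2*1
Products: [-2, -6, -3, -2]
Sum = -13.
|dot| = 13.

13


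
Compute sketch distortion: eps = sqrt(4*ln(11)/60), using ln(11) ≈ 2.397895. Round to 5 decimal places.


ln(11) ≈ 2.397895.
4*ln(N)/m ≈ 4*2.397895/60 ≈ 0.15985967.
eps = sqrt(0.15985967) ≈ 0.3998245 ≈ 0.39982.

0.39982


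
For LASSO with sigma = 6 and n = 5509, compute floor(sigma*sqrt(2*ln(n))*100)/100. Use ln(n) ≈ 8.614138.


ln(5509) ≈ 8.614138.
2*ln(n) ≈ 17.228276.
sqrt(2*ln(n)) ≈ sqrt(17.228276) ≈ 4.150696.
lambda ≈ 6*4.150696 = 24.904176.
floor(lambda*100)/100 = 24.90.

24.90


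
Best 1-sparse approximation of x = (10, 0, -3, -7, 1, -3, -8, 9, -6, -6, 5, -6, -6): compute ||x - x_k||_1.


Sorted |x_i| descending: [10, 9, 8, 7, 6, 6, 6, 6, 5, 3, 3, 1, 0]
Keep top 1: [10]
Tail entries: [9, 8, 7, 6, 6, 6, 6, 5, 3, 3, 1, 0]
L1 error = sum of tail = 60.

60


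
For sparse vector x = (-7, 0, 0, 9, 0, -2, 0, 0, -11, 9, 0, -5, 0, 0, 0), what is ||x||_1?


Non-zero entries: [(0, -7), (3, 9), (5, -2), (8, -11), (9, 9), (11, -5)]
Absolute values: [7, 9, 2, 11, 9, 5]
||x||_1 = sum = 43.

43


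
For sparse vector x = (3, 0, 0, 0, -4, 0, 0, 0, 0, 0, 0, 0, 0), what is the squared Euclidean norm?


Non-zero entries: [(0, 3), (4, -4)]
Squares: [9, 16]
||x||_2^2 = sum = 25.

25


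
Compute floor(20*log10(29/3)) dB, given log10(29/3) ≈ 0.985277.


||x||/||e|| = 29/3.
log10(29/3) ≈ 0.985277.
20*log10(||x||/||e||) ≈ 20*0.985277 = 19.70554.
floor(19.70554) = 19.

19


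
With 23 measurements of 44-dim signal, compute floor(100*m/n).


100*m/n = 100*23/44 ≈ 52.2727.
floor = 52.

52


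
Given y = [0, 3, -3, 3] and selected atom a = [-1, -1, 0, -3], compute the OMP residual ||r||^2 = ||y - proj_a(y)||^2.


a^T a = 11.
a^T y = -12.
coeff = -12/11 = -12/11.
||r||^2 = 153/11.

153/11


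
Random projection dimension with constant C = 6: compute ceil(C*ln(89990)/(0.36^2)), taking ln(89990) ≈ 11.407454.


ln(89990) ≈ 11.407454.
eps^2 = 0.36^2 = 0.1296.
C*ln(N)/eps^2 ≈ 6*11.407454/0.1296 ≈ 528.1229.
m = ceil(528.1229) = 529.

529


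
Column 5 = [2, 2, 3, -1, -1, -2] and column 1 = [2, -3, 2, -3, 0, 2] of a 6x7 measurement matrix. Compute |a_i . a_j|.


Inner product: 2*2 + 2*-3 + 3*2 + -1*-3 + -1*0 + -2*2
Products: [4, -6, 6, 3, 0, -4]
Sum = 3.
|dot| = 3.

3


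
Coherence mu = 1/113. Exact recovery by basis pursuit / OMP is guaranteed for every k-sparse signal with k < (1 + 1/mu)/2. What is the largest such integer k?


1/mu = 113.
1 + 1/mu = 114.
(1 + 1/mu)/2 = 57 is an integer and the inequality is strict, so k_max = 57 - 1 = 56.

56


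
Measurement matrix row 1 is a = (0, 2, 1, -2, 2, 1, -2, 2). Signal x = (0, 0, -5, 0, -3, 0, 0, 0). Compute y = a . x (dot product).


Non-zero terms: ['1*-5', '2*-3']
Products: [-5, -6]
y = sum = -11.

-11


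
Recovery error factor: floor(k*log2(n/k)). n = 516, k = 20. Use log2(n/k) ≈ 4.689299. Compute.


log2(n/k) = log2(516/20) ≈ 4.689299.
k*log2(n/k) ≈ 20*4.689299 = 93.78598.
floor(93.78598) = 93.

93


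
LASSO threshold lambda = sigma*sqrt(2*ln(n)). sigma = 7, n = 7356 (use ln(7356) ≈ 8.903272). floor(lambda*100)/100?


ln(7356) ≈ 8.903272.
2*ln(n) ≈ 17.806544.
sqrt(2*ln(n)) ≈ sqrt(17.806544) ≈ 4.21978.
lambda ≈ 7*4.21978 = 29.53846.
floor(lambda*100)/100 = 29.53.

29.53


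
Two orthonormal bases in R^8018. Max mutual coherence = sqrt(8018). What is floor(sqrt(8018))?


89^2 = 7921 <= 8018 < 8100 = 90^2, so 89 <= sqrt(8018) < 90.
floor(sqrt(8018)) = 89.

89


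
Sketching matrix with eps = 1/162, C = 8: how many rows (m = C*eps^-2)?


1/eps = 162.
(1/eps)^2 = 26244.
m = 8*26244 = 209952.

209952


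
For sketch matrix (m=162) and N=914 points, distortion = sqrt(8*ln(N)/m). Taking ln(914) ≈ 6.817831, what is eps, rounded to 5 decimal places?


ln(914) ≈ 6.817831.
8*ln(N)/m ≈ 8*6.817831/162 ≈ 0.33668301.
eps = sqrt(0.33668301) ≈ 0.5802439 ≈ 0.58024.

0.58024


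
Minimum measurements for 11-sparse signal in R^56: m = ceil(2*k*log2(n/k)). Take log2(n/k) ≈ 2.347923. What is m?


log2(n/k) = log2(56/11) ≈ 2.347923.
2*k*log2(n/k) ≈ 2*11*2.347923 = 51.654306.
m = ceil(51.654306) = 52.

52


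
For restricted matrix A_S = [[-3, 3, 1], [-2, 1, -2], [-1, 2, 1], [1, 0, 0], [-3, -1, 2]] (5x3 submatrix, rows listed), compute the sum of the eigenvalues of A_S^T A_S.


Sum of eigenvalues of A_S^T A_S = trace(A_S^T A_S) = sum of squared column norms of A_S.
A_S^T A_S diagonal: [24, 15, 10].
trace = 24 + 15 + 10 = 49.

49


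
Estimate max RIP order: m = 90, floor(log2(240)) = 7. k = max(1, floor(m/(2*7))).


floor(log2(240)) = 7.
2*7 = 14.
m/(2*floor(log2(n))) = 90/14 ≈ 6.4286.
floor = 6.
k = max(1, 6) = 6.

6


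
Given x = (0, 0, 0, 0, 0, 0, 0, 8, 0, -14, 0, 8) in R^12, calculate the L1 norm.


Non-zero entries: [(7, 8), (9, -14), (11, 8)]
Absolute values: [8, 14, 8]
||x||_1 = sum = 30.

30


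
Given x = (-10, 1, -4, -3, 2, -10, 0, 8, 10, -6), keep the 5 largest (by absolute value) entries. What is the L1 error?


Sorted |x_i| descending: [10, 10, 10, 8, 6, 4, 3, 2, 1, 0]
Keep top 5: [10, 10, 10, 8, 6]
Tail entries: [4, 3, 2, 1, 0]
L1 error = sum of tail = 10.

10


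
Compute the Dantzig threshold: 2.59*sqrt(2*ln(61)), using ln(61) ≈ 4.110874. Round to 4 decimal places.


ln(61) ≈ 4.110874.
2*ln(n) ≈ 8.221748.
sqrt(2*ln(n)) ≈ sqrt(8.221748) ≈ 2.867359.
threshold ≈ 2.59*2.867359 = 7.42645981 ≈ 7.4265.

7.4265


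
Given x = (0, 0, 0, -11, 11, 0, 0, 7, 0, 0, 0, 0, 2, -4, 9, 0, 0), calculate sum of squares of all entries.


Non-zero entries: [(3, -11), (4, 11), (7, 7), (12, 2), (13, -4), (14, 9)]
Squares: [121, 121, 49, 4, 16, 81]
||x||_2^2 = sum = 392.

392


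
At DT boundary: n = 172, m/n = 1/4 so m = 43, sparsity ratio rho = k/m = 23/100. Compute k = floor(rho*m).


m = 1/4*172 = 43.
rho = 23/100.
rho*m = 23/100*43 = 9.89.
k = floor(9.89) = 9.

9


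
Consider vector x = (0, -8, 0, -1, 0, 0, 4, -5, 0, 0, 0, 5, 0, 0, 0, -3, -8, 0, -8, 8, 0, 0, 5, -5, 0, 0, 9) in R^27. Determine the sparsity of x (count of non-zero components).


Non-zero positions: [1, 3, 6, 7, 11, 15, 16, 18, 19, 22, 23, 26].
Sparsity = 12.

12


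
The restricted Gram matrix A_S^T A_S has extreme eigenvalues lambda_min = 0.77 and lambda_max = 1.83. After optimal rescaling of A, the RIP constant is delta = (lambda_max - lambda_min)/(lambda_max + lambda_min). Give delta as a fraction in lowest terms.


lambda_max - lambda_min = 1.83 - 0.77 = 1.06.
lambda_max + lambda_min = 1.83 + 0.77 = 2.60.
delta = 1.06/2.60 = 106/260 = 53/130.

53/130


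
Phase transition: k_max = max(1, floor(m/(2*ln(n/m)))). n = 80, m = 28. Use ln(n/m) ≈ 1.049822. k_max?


n/m = 80/28 = 20/7.
ln(n/m) ≈ 1.049822.
2*ln(n/m) ≈ 2.099644.
m/(2*ln(n/m)) ≈ 28/2.099644 ≈ 13.3356.
floor = 13.
k_max = max(1, 13) = 13.

13


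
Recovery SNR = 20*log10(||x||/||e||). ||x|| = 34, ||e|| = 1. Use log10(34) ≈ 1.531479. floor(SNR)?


||x||/||e|| = 34/1 = 34.
log10(34) ≈ 1.531479.
20*log10(||x||/||e||) ≈ 20*1.531479 = 30.62958.
floor(30.62958) = 30.

30


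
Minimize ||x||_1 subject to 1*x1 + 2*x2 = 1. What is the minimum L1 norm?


Axis intercepts:
  x1 = 1, x2 = 0: L1 = 1
  x1 = 0, x2 = 1/2: L1 = 1/2
x* = (0, 1/2)
||x*||_1 = 1/2.

1/2


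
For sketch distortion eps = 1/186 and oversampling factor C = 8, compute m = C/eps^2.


1/eps = 186.
(1/eps)^2 = 34596.
m = 8*34596 = 276768.

276768


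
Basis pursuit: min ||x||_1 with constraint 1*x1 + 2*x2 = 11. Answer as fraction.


Axis intercepts:
  x1 = 11, x2 = 0: L1 = 11
  x1 = 0, x2 = 11/2: L1 = 11/2
x* = (0, 11/2)
||x*||_1 = 11/2.

11/2


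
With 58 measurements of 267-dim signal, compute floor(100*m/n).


100*m/n = 100*58/267 ≈ 21.7228.
floor = 21.

21


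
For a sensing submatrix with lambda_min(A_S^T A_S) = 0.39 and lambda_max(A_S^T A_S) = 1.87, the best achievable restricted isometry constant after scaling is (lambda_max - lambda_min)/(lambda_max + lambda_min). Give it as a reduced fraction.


lambda_max - lambda_min = 1.87 - 0.39 = 1.48.
lambda_max + lambda_min = 1.87 + 0.39 = 2.26.
delta = 1.48/2.26 = 148/226 = 74/113.

74/113


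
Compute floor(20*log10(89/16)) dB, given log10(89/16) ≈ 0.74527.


||x||/||e|| = 89/16.
log10(89/16) ≈ 0.74527.
20*log10(||x||/||e||) ≈ 20*0.74527 = 14.9054.
floor(14.9054) = 14.

14


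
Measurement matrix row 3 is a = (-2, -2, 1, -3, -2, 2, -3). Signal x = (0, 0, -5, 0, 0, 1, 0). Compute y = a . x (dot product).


Non-zero terms: ['1*-5', '2*1']
Products: [-5, 2]
y = sum = -3.

-3


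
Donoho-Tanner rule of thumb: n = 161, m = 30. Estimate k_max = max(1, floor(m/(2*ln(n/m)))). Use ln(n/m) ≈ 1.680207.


n/m = 161/30.
ln(n/m) ≈ 1.680207.
2*ln(n/m) ≈ 3.360414.
m/(2*ln(n/m)) ≈ 30/3.360414 ≈ 8.9275.
floor = 8.
k_max = max(1, 8) = 8.

8


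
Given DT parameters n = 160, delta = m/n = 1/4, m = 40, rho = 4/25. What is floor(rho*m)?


m = 1/4*160 = 40.
rho = 4/25.
rho*m = 4/25*40 = 6.4.
k = floor(6.4) = 6.

6


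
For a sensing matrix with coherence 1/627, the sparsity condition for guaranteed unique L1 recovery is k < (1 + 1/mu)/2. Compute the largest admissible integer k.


1/mu = 627.
1 + 1/mu = 628.
(1 + 1/mu)/2 = 314 is an integer and the inequality is strict, so k_max = 314 - 1 = 313.

313


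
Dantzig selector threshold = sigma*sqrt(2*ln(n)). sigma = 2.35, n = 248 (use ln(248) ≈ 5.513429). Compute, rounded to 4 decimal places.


ln(248) ≈ 5.513429.
2*ln(n) ≈ 11.026858.
sqrt(2*ln(n)) ≈ sqrt(11.026858) ≈ 3.320671.
threshold ≈ 2.35*3.320671 = 7.80357685 ≈ 7.8036.

7.8036


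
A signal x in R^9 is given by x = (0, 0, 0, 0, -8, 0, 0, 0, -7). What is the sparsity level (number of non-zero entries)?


Non-zero positions: [4, 8].
Sparsity = 2.

2


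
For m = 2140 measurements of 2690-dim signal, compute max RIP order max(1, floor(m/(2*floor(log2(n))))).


floor(log2(2690)) = 11.
2*11 = 22.
m/(2*floor(log2(n))) = 2140/22 ≈ 97.2727.
floor = 97.
k = max(1, 97) = 97.

97


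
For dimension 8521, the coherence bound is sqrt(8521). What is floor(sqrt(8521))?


92^2 = 8464 <= 8521 < 8649 = 93^2, so 92 <= sqrt(8521) < 93.
floor(sqrt(8521)) = 92.

92


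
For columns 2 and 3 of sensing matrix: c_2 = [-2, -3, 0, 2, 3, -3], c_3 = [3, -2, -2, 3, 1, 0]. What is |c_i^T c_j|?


Inner product: -2*3 + -3*-2 + 0*-2 + 2*3 + 3*1 + -3*0
Products: [-6, 6, 0, 6, 3, 0]
Sum = 9.
|dot| = 9.

9


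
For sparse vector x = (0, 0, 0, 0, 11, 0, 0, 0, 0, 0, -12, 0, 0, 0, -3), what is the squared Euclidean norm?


Non-zero entries: [(4, 11), (10, -12), (14, -3)]
Squares: [121, 144, 9]
||x||_2^2 = sum = 274.

274


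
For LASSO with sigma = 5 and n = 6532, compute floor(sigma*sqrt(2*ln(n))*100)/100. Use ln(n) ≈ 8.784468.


ln(6532) ≈ 8.784468.
2*ln(n) ≈ 17.568936.
sqrt(2*ln(n)) ≈ sqrt(17.568936) ≈ 4.191531.
lambda ≈ 5*4.191531 = 20.957655.
floor(lambda*100)/100 = 20.95.

20.95


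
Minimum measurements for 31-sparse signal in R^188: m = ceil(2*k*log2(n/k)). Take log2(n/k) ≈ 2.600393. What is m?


log2(n/k) = log2(188/31) ≈ 2.600393.
2*k*log2(n/k) ≈ 2*31*2.600393 = 161.224366.
m = ceil(161.224366) = 162.

162


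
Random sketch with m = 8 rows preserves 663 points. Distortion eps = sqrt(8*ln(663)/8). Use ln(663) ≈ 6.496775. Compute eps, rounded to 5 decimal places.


ln(663) ≈ 6.496775.
8*ln(N)/m ≈ 8*6.496775/8 ≈ 6.496775.
eps = sqrt(6.496775) ≈ 2.5488772 ≈ 2.54888.

2.54888


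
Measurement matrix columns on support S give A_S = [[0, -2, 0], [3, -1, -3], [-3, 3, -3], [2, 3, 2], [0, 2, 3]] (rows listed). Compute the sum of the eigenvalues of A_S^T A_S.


Sum of eigenvalues of A_S^T A_S = trace(A_S^T A_S) = sum of squared column norms of A_S.
A_S^T A_S diagonal: [22, 27, 31].
trace = 22 + 27 + 31 = 80.

80


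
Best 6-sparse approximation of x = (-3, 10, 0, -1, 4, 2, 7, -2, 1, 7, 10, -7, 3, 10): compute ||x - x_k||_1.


Sorted |x_i| descending: [10, 10, 10, 7, 7, 7, 4, 3, 3, 2, 2, 1, 1, 0]
Keep top 6: [10, 10, 10, 7, 7, 7]
Tail entries: [4, 3, 3, 2, 2, 1, 1, 0]
L1 error = sum of tail = 16.

16


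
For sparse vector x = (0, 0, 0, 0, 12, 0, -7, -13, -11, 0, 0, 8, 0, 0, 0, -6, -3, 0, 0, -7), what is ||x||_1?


Non-zero entries: [(4, 12), (6, -7), (7, -13), (8, -11), (11, 8), (15, -6), (16, -3), (19, -7)]
Absolute values: [12, 7, 13, 11, 8, 6, 3, 7]
||x||_1 = sum = 67.

67


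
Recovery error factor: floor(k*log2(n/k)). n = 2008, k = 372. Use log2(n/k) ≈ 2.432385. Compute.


log2(n/k) = log2(2008/372) ≈ 2.432385.
k*log2(n/k) ≈ 372*2.432385 = 904.84722.
floor(904.84722) = 904.

904


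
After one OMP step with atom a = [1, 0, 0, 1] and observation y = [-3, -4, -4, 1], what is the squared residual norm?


a^T a = 2.
a^T y = -2.
coeff = -2/2 = -1.
||r||^2 = 40.

40


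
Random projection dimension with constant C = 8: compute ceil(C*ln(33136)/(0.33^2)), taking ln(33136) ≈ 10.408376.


ln(33136) ≈ 10.408376.
eps^2 = 0.33^2 = 0.1089.
C*ln(N)/eps^2 ≈ 8*10.408376/0.1089 ≈ 764.619.
m = ceil(764.619) = 765.

765


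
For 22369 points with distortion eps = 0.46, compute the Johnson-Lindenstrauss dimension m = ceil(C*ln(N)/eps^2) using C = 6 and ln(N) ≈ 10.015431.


ln(22369) ≈ 10.015431.
eps^2 = 0.46^2 = 0.2116.
C*ln(N)/eps^2 ≈ 6*10.015431/0.2116 ≈ 283.9914.
m = ceil(283.9914) = 284.

284


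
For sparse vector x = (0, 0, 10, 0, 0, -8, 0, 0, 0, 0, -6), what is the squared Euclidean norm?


Non-zero entries: [(2, 10), (5, -8), (10, -6)]
Squares: [100, 64, 36]
||x||_2^2 = sum = 200.

200


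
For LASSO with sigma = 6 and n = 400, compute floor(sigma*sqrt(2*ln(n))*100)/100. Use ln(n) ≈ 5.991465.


ln(400) ≈ 5.991465.
2*ln(n) ≈ 11.98293.
sqrt(2*ln(n)) ≈ sqrt(11.98293) ≈ 3.461637.
lambda ≈ 6*3.461637 = 20.769822.
floor(lambda*100)/100 = 20.76.

20.76


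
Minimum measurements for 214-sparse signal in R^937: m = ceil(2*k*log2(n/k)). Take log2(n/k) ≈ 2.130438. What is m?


log2(n/k) = log2(937/214) ≈ 2.130438.
2*k*log2(n/k) ≈ 2*214*2.130438 = 911.827464.
m = ceil(911.827464) = 912.

912


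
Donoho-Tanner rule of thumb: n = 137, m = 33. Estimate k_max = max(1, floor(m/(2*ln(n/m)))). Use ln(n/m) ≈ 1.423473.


n/m = 137/33.
ln(n/m) ≈ 1.423473.
2*ln(n/m) ≈ 2.846946.
m/(2*ln(n/m)) ≈ 33/2.846946 ≈ 11.5914.
floor = 11.
k_max = max(1, 11) = 11.

11


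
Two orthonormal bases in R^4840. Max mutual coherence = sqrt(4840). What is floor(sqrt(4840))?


69^2 = 4761 <= 4840 < 4900 = 70^2, so 69 <= sqrt(4840) < 70.
floor(sqrt(4840)) = 69.

69


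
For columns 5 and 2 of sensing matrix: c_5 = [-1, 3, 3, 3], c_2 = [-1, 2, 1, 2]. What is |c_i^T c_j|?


Inner product: -1*-1 + 3*2 + 3*1 + 3*2
Products: [1, 6, 3, 6]
Sum = 16.
|dot| = 16.

16


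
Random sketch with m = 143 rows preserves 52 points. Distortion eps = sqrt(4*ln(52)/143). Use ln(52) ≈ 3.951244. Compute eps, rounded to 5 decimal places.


ln(52) ≈ 3.951244.
4*ln(N)/m ≈ 4*3.951244/143 ≈ 0.11052431.
eps = sqrt(0.11052431) ≈ 0.332452 ≈ 0.33245.

0.33245


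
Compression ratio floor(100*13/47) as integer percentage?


100*m/n = 100*13/47 ≈ 27.6596.
floor = 27.

27


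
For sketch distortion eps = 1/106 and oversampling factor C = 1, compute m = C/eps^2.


1/eps = 106.
(1/eps)^2 = 11236.
m = 1*11236 = 11236.

11236


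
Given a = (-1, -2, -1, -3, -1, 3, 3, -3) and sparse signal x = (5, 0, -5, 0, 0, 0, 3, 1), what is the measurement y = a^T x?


Non-zero terms: ['-1*5', '-1*-5', '3*3', '-3*1']
Products: [-5, 5, 9, -3]
y = sum = 6.

6


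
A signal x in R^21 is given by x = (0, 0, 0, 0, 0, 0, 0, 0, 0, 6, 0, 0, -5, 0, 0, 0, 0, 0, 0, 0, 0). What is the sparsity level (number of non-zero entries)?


Non-zero positions: [9, 12].
Sparsity = 2.

2


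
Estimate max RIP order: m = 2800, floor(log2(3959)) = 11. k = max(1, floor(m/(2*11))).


floor(log2(3959)) = 11.
2*11 = 22.
m/(2*floor(log2(n))) = 2800/22 ≈ 127.2727.
floor = 127.
k = max(1, 127) = 127.

127


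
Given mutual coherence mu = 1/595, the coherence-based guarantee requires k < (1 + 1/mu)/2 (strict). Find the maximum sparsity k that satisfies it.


1/mu = 595.
1 + 1/mu = 596.
(1 + 1/mu)/2 = 298 is an integer and the inequality is strict, so k_max = 298 - 1 = 297.

297


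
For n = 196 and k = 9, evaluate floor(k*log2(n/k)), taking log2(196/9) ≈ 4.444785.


log2(n/k) = log2(196/9) ≈ 4.444785.
k*log2(n/k) ≈ 9*4.444785 = 40.003065.
floor(40.003065) = 40.

40


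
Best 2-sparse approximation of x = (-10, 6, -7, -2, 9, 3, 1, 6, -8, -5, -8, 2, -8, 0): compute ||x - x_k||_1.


Sorted |x_i| descending: [10, 9, 8, 8, 8, 7, 6, 6, 5, 3, 2, 2, 1, 0]
Keep top 2: [10, 9]
Tail entries: [8, 8, 8, 7, 6, 6, 5, 3, 2, 2, 1, 0]
L1 error = sum of tail = 56.

56


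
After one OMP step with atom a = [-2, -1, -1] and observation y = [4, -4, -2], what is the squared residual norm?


a^T a = 6.
a^T y = -2.
coeff = -2/6 = -1/3.
||r||^2 = 106/3.

106/3


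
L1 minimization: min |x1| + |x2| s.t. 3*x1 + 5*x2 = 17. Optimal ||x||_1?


Axis intercepts:
  x1 = 17/3, x2 = 0: L1 = 17/3
  x1 = 0, x2 = 17/5: L1 = 17/5
x* = (0, 17/5)
||x*||_1 = 17/5.

17/5


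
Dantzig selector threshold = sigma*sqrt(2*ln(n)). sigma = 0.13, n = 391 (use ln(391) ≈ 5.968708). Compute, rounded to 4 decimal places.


ln(391) ≈ 5.968708.
2*ln(n) ≈ 11.937416.
sqrt(2*ln(n)) ≈ sqrt(11.937416) ≈ 3.455057.
threshold ≈ 0.13*3.455057 = 0.44915741 ≈ 0.4492.

0.4492


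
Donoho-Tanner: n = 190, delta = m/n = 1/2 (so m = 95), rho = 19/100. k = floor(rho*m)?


m = 1/2*190 = 95.
rho = 19/100.
rho*m = 19/100*95 = 18.05.
k = floor(18.05) = 18.

18


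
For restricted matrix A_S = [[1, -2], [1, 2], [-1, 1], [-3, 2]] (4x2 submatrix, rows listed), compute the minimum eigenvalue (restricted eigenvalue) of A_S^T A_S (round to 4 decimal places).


A_S^T A_S = [[12, -7], [-7, 13]].
trace = 25.
det = 107.
disc = trace^2 - 4*det = 625 - 4*107 = 197.
sqrt(197) ≈ 14.035669.
lam_min = (25 - sqrt(197))/2 ≈ (25 - 14.035669)/2 = 5.4821655 ≈ 5.4822.

5.4822


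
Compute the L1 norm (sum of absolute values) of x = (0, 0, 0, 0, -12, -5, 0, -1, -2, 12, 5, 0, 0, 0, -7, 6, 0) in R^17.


Non-zero entries: [(4, -12), (5, -5), (7, -1), (8, -2), (9, 12), (10, 5), (14, -7), (15, 6)]
Absolute values: [12, 5, 1, 2, 12, 5, 7, 6]
||x||_1 = sum = 50.

50


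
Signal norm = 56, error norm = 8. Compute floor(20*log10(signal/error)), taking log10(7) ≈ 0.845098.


||x||/||e|| = 56/8 = 7.
log10(7) ≈ 0.845098.
20*log10(||x||/||e||) ≈ 20*0.845098 = 16.90196.
floor(16.90196) = 16.

16


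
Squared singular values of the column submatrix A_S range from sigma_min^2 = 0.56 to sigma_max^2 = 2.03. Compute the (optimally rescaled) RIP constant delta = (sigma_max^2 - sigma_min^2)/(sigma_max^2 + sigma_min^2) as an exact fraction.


lambda_max - lambda_min = 2.03 - 0.56 = 1.47.
lambda_max + lambda_min = 2.03 + 0.56 = 2.59.
delta = 1.47/2.59 = 147/259 = 21/37.

21/37


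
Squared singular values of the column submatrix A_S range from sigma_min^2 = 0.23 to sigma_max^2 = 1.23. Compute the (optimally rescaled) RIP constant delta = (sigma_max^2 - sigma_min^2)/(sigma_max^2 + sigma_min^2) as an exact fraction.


lambda_max - lambda_min = 1.23 - 0.23 = 1.00.
lambda_max + lambda_min = 1.23 + 0.23 = 1.46.
delta = 1.00/1.46 = 100/146 = 50/73.

50/73


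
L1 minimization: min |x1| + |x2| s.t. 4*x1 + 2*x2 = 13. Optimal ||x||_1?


Axis intercepts:
  x1 = 13/4, x2 = 0: L1 = 13/4
  x1 = 0, x2 = 13/2: L1 = 13/2
x* = (13/4, 0)
||x*||_1 = 13/4.

13/4


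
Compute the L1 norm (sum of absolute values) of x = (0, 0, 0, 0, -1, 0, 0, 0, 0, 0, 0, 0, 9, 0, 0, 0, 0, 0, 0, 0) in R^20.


Non-zero entries: [(4, -1), (12, 9)]
Absolute values: [1, 9]
||x||_1 = sum = 10.

10


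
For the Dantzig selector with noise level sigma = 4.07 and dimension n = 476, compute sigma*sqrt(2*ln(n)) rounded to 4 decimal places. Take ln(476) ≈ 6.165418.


ln(476) ≈ 6.165418.
2*ln(n) ≈ 12.330836.
sqrt(2*ln(n)) ≈ sqrt(12.330836) ≈ 3.511529.
threshold ≈ 4.07*3.511529 = 14.29192303 ≈ 14.2919.

14.2919


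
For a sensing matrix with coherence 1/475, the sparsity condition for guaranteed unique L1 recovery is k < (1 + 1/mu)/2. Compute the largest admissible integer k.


1/mu = 475.
1 + 1/mu = 476.
(1 + 1/mu)/2 = 238 is an integer and the inequality is strict, so k_max = 238 - 1 = 237.

237


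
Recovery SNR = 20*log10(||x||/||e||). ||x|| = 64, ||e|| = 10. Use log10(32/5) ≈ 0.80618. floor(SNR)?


||x||/||e|| = 64/10 = 32/5.
log10(32/5) ≈ 0.80618.
20*log10(||x||/||e||) ≈ 20*0.80618 = 16.1236.
floor(16.1236) = 16.

16


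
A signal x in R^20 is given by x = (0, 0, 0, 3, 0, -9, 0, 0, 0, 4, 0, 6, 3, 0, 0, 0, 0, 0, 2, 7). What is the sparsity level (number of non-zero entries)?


Non-zero positions: [3, 5, 9, 11, 12, 18, 19].
Sparsity = 7.

7


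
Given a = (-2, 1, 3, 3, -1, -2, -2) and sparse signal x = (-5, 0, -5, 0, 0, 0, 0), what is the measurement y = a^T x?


Non-zero terms: ['-2*-5', '3*-5']
Products: [10, -15]
y = sum = -5.

-5


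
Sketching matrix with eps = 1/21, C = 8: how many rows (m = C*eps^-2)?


1/eps = 21.
(1/eps)^2 = 441.
m = 8*441 = 3528.

3528


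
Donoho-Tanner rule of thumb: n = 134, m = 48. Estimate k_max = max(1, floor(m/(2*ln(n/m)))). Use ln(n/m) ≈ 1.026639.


n/m = 134/48 = 67/24.
ln(n/m) ≈ 1.026639.
2*ln(n/m) ≈ 2.053278.
m/(2*ln(n/m)) ≈ 48/2.053278 ≈ 23.3773.
floor = 23.
k_max = max(1, 23) = 23.

23


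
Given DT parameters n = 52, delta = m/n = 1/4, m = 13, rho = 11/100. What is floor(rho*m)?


m = 1/4*52 = 13.
rho = 11/100.
rho*m = 11/100*13 = 1.43.
k = floor(1.43) = 1.

1


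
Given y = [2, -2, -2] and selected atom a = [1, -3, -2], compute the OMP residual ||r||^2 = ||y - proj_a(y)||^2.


a^T a = 14.
a^T y = 12.
coeff = 12/14 = 6/7.
||r||^2 = 12/7.

12/7


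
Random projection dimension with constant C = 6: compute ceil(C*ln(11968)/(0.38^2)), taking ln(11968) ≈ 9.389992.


ln(11968) ≈ 9.389992.
eps^2 = 0.38^2 = 0.1444.
C*ln(N)/eps^2 ≈ 6*9.389992/0.1444 ≈ 390.1659.
m = ceil(390.1659) = 391.

391


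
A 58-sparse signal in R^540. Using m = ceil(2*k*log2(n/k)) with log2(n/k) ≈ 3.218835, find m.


log2(n/k) = log2(540/58) ≈ 3.218835.
2*k*log2(n/k) ≈ 2*58*3.218835 = 373.38486.
m = ceil(373.38486) = 374.

374


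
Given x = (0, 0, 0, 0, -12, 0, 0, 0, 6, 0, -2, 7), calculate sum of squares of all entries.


Non-zero entries: [(4, -12), (8, 6), (10, -2), (11, 7)]
Squares: [144, 36, 4, 49]
||x||_2^2 = sum = 233.

233


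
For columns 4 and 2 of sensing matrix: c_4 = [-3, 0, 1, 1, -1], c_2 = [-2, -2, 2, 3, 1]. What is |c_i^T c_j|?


Inner product: -3*-2 + 0*-2 + 1*2 + 1*3 + -1*1
Products: [6, 0, 2, 3, -1]
Sum = 10.
|dot| = 10.

10


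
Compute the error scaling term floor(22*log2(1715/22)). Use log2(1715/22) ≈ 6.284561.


log2(n/k) = log2(1715/22) ≈ 6.284561.
k*log2(n/k) ≈ 22*6.284561 = 138.260342.
floor(138.260342) = 138.

138


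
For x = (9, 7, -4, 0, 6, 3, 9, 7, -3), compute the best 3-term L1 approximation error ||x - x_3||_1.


Sorted |x_i| descending: [9, 9, 7, 7, 6, 4, 3, 3, 0]
Keep top 3: [9, 9, 7]
Tail entries: [7, 6, 4, 3, 3, 0]
L1 error = sum of tail = 23.

23


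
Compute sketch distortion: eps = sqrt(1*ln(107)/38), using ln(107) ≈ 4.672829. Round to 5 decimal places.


ln(107) ≈ 4.672829.
1*ln(N)/m ≈ 1*4.672829/38 ≈ 0.12296918.
eps = sqrt(0.12296918) ≈ 0.3506696 ≈ 0.35067.

0.35067


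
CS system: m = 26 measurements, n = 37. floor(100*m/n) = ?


100*m/n = 100*26/37 ≈ 70.2703.
floor = 70.

70


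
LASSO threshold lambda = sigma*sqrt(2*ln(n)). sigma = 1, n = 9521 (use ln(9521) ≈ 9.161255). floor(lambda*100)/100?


ln(9521) ≈ 9.161255.
2*ln(n) ≈ 18.32251.
sqrt(2*ln(n)) ≈ sqrt(18.32251) ≈ 4.28048.
lambda ≈ 1*4.28048 = 4.28048.
floor(lambda*100)/100 = 4.28.

4.28


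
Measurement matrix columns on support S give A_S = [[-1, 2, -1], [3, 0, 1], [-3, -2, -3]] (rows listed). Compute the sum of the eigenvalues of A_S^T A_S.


Sum of eigenvalues of A_S^T A_S = trace(A_S^T A_S) = sum of squared column norms of A_S.
A_S^T A_S diagonal: [19, 8, 11].
trace = 19 + 8 + 11 = 38.

38


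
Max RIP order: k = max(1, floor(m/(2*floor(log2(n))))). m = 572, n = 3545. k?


floor(log2(3545)) = 11.
2*11 = 22.
m/(2*floor(log2(n))) = 572/22 ≈ 26.0.
floor = 26.
k = max(1, 26) = 26.

26


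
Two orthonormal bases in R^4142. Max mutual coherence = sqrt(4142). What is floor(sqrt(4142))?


64^2 = 4096 <= 4142 < 4225 = 65^2, so 64 <= sqrt(4142) < 65.
floor(sqrt(4142)) = 64.

64


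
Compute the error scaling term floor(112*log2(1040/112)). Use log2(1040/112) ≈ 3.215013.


log2(n/k) = log2(1040/112) ≈ 3.215013.
k*log2(n/k) ≈ 112*3.215013 = 360.081456.
floor(360.081456) = 360.

360


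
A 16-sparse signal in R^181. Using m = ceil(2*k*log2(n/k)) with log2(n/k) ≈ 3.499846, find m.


log2(n/k) = log2(181/16) ≈ 3.499846.
2*k*log2(n/k) ≈ 2*16*3.499846 = 111.995072.
m = ceil(111.995072) = 112.

112


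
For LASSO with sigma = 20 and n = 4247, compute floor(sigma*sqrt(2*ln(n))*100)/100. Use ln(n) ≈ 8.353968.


ln(4247) ≈ 8.353968.
2*ln(n) ≈ 16.707936.
sqrt(2*ln(n)) ≈ sqrt(16.707936) ≈ 4.087534.
lambda ≈ 20*4.087534 = 81.75068.
floor(lambda*100)/100 = 81.75.

81.75


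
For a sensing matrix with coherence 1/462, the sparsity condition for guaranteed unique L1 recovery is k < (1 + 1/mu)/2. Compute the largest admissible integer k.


1/mu = 462.
1 + 1/mu = 463.
(1 + 1/mu)/2 = 231.5 is not an integer, so k_max = floor(231.5) = 231.

231


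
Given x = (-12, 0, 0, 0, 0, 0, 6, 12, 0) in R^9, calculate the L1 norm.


Non-zero entries: [(0, -12), (6, 6), (7, 12)]
Absolute values: [12, 6, 12]
||x||_1 = sum = 30.

30


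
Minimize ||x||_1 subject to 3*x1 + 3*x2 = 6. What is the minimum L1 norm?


Axis intercepts:
  x1 = 2, x2 = 0: L1 = 2
  x1 = 0, x2 = 2: L1 = 2
x* = (2, 0)
||x*||_1 = 2.

2


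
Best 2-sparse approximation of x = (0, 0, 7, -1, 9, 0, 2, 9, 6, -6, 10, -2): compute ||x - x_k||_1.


Sorted |x_i| descending: [10, 9, 9, 7, 6, 6, 2, 2, 1, 0, 0, 0]
Keep top 2: [10, 9]
Tail entries: [9, 7, 6, 6, 2, 2, 1, 0, 0, 0]
L1 error = sum of tail = 33.

33


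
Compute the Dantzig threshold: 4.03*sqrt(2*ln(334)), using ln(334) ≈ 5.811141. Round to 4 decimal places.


ln(334) ≈ 5.811141.
2*ln(n) ≈ 11.622282.
sqrt(2*ln(n)) ≈ sqrt(11.622282) ≈ 3.409147.
threshold ≈ 4.03*3.409147 = 13.73886241 ≈ 13.7389.

13.7389


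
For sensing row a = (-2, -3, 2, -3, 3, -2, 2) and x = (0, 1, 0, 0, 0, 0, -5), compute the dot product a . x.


Non-zero terms: ['-3*1', '2*-5']
Products: [-3, -10]
y = sum = -13.

-13


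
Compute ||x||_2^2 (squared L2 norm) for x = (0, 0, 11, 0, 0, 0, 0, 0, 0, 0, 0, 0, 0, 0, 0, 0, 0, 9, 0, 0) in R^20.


Non-zero entries: [(2, 11), (17, 9)]
Squares: [121, 81]
||x||_2^2 = sum = 202.

202


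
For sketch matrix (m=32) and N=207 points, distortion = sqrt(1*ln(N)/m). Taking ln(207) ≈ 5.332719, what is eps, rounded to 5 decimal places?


ln(207) ≈ 5.332719.
1*ln(N)/m ≈ 1*5.332719/32 ≈ 0.16664747.
eps = sqrt(0.16664747) ≈ 0.4082248 ≈ 0.40822.

0.40822


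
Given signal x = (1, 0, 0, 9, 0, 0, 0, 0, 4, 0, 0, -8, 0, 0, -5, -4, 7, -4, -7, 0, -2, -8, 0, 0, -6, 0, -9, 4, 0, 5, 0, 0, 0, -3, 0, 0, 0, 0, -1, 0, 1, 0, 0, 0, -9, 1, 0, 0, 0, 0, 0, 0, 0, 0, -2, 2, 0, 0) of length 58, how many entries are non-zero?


Non-zero positions: [0, 3, 8, 11, 14, 15, 16, 17, 18, 20, 21, 24, 26, 27, 29, 33, 38, 40, 44, 45, 54, 55].
Sparsity = 22.

22


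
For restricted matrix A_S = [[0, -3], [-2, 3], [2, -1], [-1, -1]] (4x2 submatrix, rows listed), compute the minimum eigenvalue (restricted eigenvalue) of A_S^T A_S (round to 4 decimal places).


A_S^T A_S = [[9, -7], [-7, 20]].
trace = 29.
det = 131.
disc = trace^2 - 4*det = 841 - 4*131 = 317.
sqrt(317) ≈ 17.804494.
lam_min = (29 - sqrt(317))/2 ≈ (29 - 17.804494)/2 = 5.597753 ≈ 5.5978.

5.5978


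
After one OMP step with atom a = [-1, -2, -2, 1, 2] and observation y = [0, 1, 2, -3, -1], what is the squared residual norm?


a^T a = 14.
a^T y = -11.
coeff = -11/14 = -11/14.
||r||^2 = 89/14.

89/14


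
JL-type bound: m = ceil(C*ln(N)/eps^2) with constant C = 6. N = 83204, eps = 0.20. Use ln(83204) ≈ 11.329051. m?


ln(83204) ≈ 11.329051.
eps^2 = 0.20^2 = 0.04.
C*ln(N)/eps^2 ≈ 6*11.329051/0.04 ≈ 1699.3576.
m = ceil(1699.3576) = 1700.

1700


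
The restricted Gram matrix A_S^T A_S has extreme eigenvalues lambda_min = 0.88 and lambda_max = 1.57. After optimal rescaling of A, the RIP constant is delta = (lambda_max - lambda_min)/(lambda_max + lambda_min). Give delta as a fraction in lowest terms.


lambda_max - lambda_min = 1.57 - 0.88 = 0.69.
lambda_max + lambda_min = 1.57 + 0.88 = 2.45.
delta = 0.69/2.45 = 69/245.

69/245


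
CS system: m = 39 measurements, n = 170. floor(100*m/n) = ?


100*m/n = 100*39/170 ≈ 22.9412.
floor = 22.

22


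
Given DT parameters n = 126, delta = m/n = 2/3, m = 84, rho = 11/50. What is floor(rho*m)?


m = 2/3*126 = 84.
rho = 11/50.
rho*m = 11/50*84 = 18.48.
k = floor(18.48) = 18.

18


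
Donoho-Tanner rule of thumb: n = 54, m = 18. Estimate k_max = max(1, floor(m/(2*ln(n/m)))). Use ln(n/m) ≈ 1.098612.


n/m = 54/18 = 3.
ln(n/m) ≈ 1.098612.
2*ln(n/m) ≈ 2.197224.
m/(2*ln(n/m)) ≈ 18/2.197224 ≈ 8.1922.
floor = 8.
k_max = max(1, 8) = 8.

8
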